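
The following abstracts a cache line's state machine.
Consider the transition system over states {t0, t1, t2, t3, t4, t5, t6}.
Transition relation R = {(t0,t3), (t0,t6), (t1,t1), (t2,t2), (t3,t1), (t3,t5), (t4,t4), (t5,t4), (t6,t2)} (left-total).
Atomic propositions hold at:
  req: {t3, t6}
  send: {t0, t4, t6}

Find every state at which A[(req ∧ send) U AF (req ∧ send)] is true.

Sat(req ∧ send) = {t6}
AF (req ∧ send): least fixpoint, start Z0 = {t6}, add states with every successor in Z. Already a fixed point.
Sat(AF (req ∧ send)) = {t6}
A[(req ∧ send) U AF (req ∧ send)]: least fixpoint, start Z0 = Sat(AF (req ∧ send)) = {t6}, add states in Sat(req ∧ send) with every successor in Z. Already a fixed point.
Sat(A[(req ∧ send) U AF (req ∧ send)]) = {t6}

{t6}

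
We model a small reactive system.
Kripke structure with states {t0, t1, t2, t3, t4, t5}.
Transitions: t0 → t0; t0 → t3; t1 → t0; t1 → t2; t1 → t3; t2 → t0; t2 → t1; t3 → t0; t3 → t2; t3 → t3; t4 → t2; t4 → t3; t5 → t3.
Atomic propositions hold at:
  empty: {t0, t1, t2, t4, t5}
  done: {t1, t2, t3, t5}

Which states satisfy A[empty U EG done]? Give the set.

{t1, t2, t3, t4, t5}

EG done: greatest fixpoint, start Z0 = {t1, t2, t3, t5}, keep only states in Sat with some successor in Z. Already a fixed point.
Sat(EG done) = {t1, t2, t3, t5}
A[empty U EG done]: least fixpoint, start Z0 = Sat(EG done) = {t1, t2, t3, t5}, add states in Sat(empty) with every successor in Z. Z1 = {t1, t2, t3, t4, t5}; fixed.
Sat(A[empty U EG done]) = {t1, t2, t3, t4, t5}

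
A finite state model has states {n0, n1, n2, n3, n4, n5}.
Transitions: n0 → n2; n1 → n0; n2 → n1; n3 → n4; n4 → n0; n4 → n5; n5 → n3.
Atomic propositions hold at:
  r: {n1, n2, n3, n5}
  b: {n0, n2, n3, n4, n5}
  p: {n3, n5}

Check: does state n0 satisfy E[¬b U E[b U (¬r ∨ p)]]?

Yes

Sat(¬b) = {n1}
Sat(¬r) = {n0, n4}
Sat(¬r ∨ p) = {n0, n3, n4, n5}
E[b U (¬r ∨ p)]: least fixpoint, start Z0 = Sat((¬r ∨ p)) = {n0, n3, n4, n5}, add states in Sat(b) with some successor in Z. Already a fixed point.
Sat(E[b U (¬r ∨ p)]) = {n0, n3, n4, n5}
E[¬b U E[b U (¬r ∨ p)]]: least fixpoint, start Z0 = Sat(E[b U (¬r ∨ p)]) = {n0, n3, n4, n5}, add states in Sat(¬b) with some successor in Z. Z1 = {n0, n1, n3, n4, n5}; fixed.
Sat(E[¬b U E[b U (¬r ∨ p)]]) = {n0, n1, n3, n4, n5}
n0 ∈ Sat(E[¬b U E[b U (¬r ∨ p)]]) = {n0, n1, n3, n4, n5}, so the formula holds at n0.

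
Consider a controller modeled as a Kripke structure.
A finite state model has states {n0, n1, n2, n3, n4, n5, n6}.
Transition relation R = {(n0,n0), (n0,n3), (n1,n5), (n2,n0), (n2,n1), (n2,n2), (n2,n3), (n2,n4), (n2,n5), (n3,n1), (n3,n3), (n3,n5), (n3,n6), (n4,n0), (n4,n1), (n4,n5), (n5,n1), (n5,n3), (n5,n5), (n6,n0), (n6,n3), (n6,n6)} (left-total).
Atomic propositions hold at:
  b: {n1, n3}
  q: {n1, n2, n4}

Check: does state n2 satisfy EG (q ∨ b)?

Yes

Sat(q ∨ b) = {n1, n2, n3, n4}
EG (q ∨ b): greatest fixpoint, start Z0 = {n1, n2, n3, n4}, keep only states in Sat with some successor in Z. Z1 = {n2, n3, n4}; Z2 = {n2, n3}; fixed.
Sat(EG (q ∨ b)) = {n2, n3}
n2 ∈ Sat(EG (q ∨ b)) = {n2, n3}, so the formula holds at n2.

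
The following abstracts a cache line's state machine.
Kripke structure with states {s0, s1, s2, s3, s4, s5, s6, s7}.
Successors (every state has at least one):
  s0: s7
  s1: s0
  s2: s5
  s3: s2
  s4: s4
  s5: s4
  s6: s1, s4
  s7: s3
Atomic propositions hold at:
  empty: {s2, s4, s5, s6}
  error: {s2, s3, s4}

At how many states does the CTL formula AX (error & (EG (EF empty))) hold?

4

EF empty: least fixpoint, start Z0 = {s2, s4, s5, s6}, add states with some successor in Z. Z1 = {s2, s3, s4, s5, s6}; Z2 = {s2, s3, s4, s5, s6, s7}; Z3 = {s0, s2, s3, s4, s5, s6, s7}; Z4 = {s0, s1, s2, s3, s4, s5, s6, s7}; fixed.
Sat(EF empty) = {s0, s1, s2, s3, s4, s5, s6, s7}
EG (EF empty): greatest fixpoint, start Z0 = {s0, s1, s2, s3, s4, s5, s6, s7}, keep only states in Sat with some successor in Z. Already a fixed point.
Sat(EG (EF empty)) = {s0, s1, s2, s3, s4, s5, s6, s7}
Sat(error & (EG (EF empty))) = {s2, s3, s4}
Sat(AX (error & (EG (EF empty)))) = {s : every successor in {s2, s3, s4}} = {s3, s4, s5, s7}
|Sat(AX (error & (EG (EF empty))))| = |{s3, s4, s5, s7}| = 4.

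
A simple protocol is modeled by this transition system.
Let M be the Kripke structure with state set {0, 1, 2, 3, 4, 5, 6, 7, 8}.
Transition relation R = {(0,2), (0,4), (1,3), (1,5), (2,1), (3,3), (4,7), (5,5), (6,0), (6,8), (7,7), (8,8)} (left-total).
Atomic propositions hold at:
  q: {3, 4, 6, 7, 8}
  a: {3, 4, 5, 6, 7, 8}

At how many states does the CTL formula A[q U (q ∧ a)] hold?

Sat(q ∧ a) = {3, 4, 6, 7, 8}
A[q U (q ∧ a)]: least fixpoint, start Z0 = Sat((q ∧ a)) = {3, 4, 6, 7, 8}, add states in Sat(q) with every successor in Z. Already a fixed point.
Sat(A[q U (q ∧ a)]) = {3, 4, 6, 7, 8}
|Sat(A[q U (q ∧ a)])| = |{3, 4, 6, 7, 8}| = 5.

5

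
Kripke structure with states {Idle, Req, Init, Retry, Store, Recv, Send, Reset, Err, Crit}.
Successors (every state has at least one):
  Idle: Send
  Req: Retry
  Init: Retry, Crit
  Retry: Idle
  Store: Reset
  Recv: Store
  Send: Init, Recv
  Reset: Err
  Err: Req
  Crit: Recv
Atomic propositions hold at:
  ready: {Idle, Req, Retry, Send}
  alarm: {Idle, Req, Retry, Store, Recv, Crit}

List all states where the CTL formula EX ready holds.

{Idle, Req, Init, Retry, Err}

Sat(EX ready) = {s : some successor in {Idle, Req, Retry, Send}} = {Idle, Req, Init, Retry, Err}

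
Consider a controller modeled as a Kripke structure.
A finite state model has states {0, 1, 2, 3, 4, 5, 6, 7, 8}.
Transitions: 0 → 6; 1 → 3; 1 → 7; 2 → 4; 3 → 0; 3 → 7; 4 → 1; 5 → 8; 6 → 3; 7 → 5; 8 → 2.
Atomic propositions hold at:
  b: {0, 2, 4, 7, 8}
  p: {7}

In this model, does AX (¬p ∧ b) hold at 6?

Sat(¬p) = {0, 1, 2, 3, 4, 5, 6, 8}
Sat(¬p ∧ b) = {0, 2, 4, 8}
Sat(AX (¬p ∧ b)) = {s : every successor in {0, 2, 4, 8}} = {2, 5, 8}
6 ∉ Sat(AX (¬p ∧ b)) = {2, 5, 8}, so the formula does not hold at 6.

No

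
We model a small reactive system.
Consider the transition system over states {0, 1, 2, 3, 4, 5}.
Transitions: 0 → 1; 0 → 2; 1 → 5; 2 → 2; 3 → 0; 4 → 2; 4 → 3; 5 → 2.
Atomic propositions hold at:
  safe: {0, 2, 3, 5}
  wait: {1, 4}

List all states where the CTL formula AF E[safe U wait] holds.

E[safe U wait]: least fixpoint, start Z0 = Sat(wait) = {1, 4}, add states in Sat(safe) with some successor in Z. Z1 = {0, 1, 4}; Z2 = {0, 1, 3, 4}; fixed.
Sat(E[safe U wait]) = {0, 1, 3, 4}
AF E[safe U wait]: least fixpoint, start Z0 = {0, 1, 3, 4}, add states with every successor in Z. Already a fixed point.
Sat(AF E[safe U wait]) = {0, 1, 3, 4}

{0, 1, 3, 4}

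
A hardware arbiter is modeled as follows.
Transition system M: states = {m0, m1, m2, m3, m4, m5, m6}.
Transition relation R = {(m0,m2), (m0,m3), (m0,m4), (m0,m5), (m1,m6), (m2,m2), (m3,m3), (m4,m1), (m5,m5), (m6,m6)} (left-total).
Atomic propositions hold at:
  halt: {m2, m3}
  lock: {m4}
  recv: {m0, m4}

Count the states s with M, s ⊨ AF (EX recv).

Sat(EX recv) = {s : some successor in {m0, m4}} = {m0}
AF (EX recv): least fixpoint, start Z0 = {m0}, add states with every successor in Z. Already a fixed point.
Sat(AF (EX recv)) = {m0}
|Sat(AF (EX recv))| = |{m0}| = 1.

1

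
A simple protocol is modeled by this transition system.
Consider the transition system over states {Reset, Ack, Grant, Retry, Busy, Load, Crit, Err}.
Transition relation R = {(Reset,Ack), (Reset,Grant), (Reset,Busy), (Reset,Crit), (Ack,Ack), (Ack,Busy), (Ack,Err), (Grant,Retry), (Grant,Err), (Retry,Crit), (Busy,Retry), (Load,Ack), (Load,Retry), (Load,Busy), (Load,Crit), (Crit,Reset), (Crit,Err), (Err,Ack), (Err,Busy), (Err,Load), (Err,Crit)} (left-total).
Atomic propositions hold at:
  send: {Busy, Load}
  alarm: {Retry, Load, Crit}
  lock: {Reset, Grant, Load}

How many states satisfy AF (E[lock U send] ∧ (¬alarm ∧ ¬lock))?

E[lock U send]: least fixpoint, start Z0 = Sat(send) = {Busy, Load}, add states in Sat(lock) with some successor in Z. Z1 = {Reset, Busy, Load}; fixed.
Sat(E[lock U send]) = {Reset, Busy, Load}
Sat(¬alarm) = {Reset, Ack, Grant, Busy, Err}
Sat(¬lock) = {Ack, Retry, Busy, Crit, Err}
Sat(¬alarm ∧ ¬lock) = {Ack, Busy, Err}
Sat(E[lock U send] ∧ (¬alarm ∧ ¬lock)) = {Busy}
AF (E[lock U send] ∧ (¬alarm ∧ ¬lock)): least fixpoint, start Z0 = {Busy}, add states with every successor in Z. Already a fixed point.
Sat(AF (E[lock U send] ∧ (¬alarm ∧ ¬lock))) = {Busy}
|Sat(AF (E[lock U send] ∧ (¬alarm ∧ ¬lock)))| = |{Busy}| = 1.

1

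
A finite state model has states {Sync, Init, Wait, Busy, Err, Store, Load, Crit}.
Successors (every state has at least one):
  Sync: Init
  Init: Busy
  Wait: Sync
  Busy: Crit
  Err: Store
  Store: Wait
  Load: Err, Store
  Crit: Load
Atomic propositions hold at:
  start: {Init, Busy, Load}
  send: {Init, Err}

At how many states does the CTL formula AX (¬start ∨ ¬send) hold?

Sat(¬start) = {Sync, Wait, Err, Store, Crit}
Sat(¬send) = {Sync, Wait, Busy, Store, Load, Crit}
Sat(¬start ∨ ¬send) = {Sync, Wait, Busy, Err, Store, Load, Crit}
Sat(AX (¬start ∨ ¬send)) = {s : every successor in {Sync, Wait, Busy, Err, Store, Load, Crit}} = {Init, Wait, Busy, Err, Store, Load, Crit}
|Sat(AX (¬start ∨ ¬send))| = |{Init, Wait, Busy, Err, Store, Load, Crit}| = 7.

7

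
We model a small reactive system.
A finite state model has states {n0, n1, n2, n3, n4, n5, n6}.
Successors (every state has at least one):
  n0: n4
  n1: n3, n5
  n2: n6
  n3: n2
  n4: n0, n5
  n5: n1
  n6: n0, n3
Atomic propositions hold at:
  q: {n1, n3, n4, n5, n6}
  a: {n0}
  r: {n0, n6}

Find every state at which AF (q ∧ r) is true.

{n2, n3, n6}

Sat(q ∧ r) = {n6}
AF (q ∧ r): least fixpoint, start Z0 = {n6}, add states with every successor in Z. Z1 = {n2, n6}; Z2 = {n2, n3, n6}; fixed.
Sat(AF (q ∧ r)) = {n2, n3, n6}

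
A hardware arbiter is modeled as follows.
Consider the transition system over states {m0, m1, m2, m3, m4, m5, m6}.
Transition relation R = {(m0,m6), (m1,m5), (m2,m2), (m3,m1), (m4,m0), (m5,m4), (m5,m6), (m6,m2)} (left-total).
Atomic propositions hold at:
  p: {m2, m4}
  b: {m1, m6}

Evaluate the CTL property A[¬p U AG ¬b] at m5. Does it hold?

No

Sat(¬p) = {m0, m1, m3, m5, m6}
Sat(¬b) = {m0, m2, m3, m4, m5}
AG ¬b: greatest fixpoint, start Z0 = {m0, m2, m3, m4, m5}, keep only states in Sat with every successor in Z. Z1 = {m2, m4}; Z2 = {m2}; fixed.
Sat(AG ¬b) = {m2}
A[¬p U AG ¬b]: least fixpoint, start Z0 = Sat(AG ¬b) = {m2}, add states in Sat(¬p) with every successor in Z. Z1 = {m2, m6}; Z2 = {m0, m2, m6}; fixed.
Sat(A[¬p U AG ¬b]) = {m0, m2, m6}
m5 ∉ Sat(A[¬p U AG ¬b]) = {m0, m2, m6}, so the formula does not hold at m5.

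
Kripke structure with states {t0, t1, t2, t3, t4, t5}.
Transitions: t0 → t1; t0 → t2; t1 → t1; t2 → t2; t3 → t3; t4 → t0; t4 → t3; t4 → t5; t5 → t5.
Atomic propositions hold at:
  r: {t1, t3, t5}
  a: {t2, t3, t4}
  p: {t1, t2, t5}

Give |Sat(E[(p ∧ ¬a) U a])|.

Sat(¬a) = {t0, t1, t5}
Sat(p ∧ ¬a) = {t1, t5}
E[(p ∧ ¬a) U a]: least fixpoint, start Z0 = Sat(a) = {t2, t3, t4}, add states in Sat(p ∧ ¬a) with some successor in Z. Already a fixed point.
Sat(E[(p ∧ ¬a) U a]) = {t2, t3, t4}
|Sat(E[(p ∧ ¬a) U a])| = |{t2, t3, t4}| = 3.

3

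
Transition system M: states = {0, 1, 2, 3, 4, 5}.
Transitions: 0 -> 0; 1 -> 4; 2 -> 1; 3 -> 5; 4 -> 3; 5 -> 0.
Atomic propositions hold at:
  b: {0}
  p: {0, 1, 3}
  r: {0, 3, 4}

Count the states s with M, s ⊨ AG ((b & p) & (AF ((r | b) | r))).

Sat(b & p) = {0}
Sat(r | b) = {0, 3, 4}
Sat((r | b) | r) = {0, 3, 4}
AF ((r | b) | r): least fixpoint, start Z0 = {0, 3, 4}, add states with every successor in Z. Z1 = {0, 1, 3, 4, 5}; Z2 = {0, 1, 2, 3, 4, 5}; fixed.
Sat(AF ((r | b) | r)) = {0, 1, 2, 3, 4, 5}
Sat((b & p) & (AF ((r | b) | r))) = {0}
AG ((b & p) & (AF ((r | b) | r))): greatest fixpoint, start Z0 = {0}, keep only states in Sat with every successor in Z. Already a fixed point.
Sat(AG ((b & p) & (AF ((r | b) | r)))) = {0}
|Sat(AG ((b & p) & (AF ((r | b) | r))))| = |{0}| = 1.

1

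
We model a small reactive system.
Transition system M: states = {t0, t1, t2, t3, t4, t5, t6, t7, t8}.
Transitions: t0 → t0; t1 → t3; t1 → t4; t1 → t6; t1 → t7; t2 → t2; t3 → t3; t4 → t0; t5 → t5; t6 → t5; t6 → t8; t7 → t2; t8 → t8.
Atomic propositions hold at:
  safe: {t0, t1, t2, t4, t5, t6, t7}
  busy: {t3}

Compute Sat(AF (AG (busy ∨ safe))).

Sat(busy ∨ safe) = {t0, t1, t2, t3, t4, t5, t6, t7}
AG (busy ∨ safe): greatest fixpoint, start Z0 = {t0, t1, t2, t3, t4, t5, t6, t7}, keep only states in Sat with every successor in Z. Z1 = {t0, t1, t2, t3, t4, t5, t7}; Z2 = {t0, t2, t3, t4, t5, t7}; fixed.
Sat(AG (busy ∨ safe)) = {t0, t2, t3, t4, t5, t7}
AF (AG (busy ∨ safe)): least fixpoint, start Z0 = {t0, t2, t3, t4, t5, t7}, add states with every successor in Z. Already a fixed point.
Sat(AF (AG (busy ∨ safe))) = {t0, t2, t3, t4, t5, t7}

{t0, t2, t3, t4, t5, t7}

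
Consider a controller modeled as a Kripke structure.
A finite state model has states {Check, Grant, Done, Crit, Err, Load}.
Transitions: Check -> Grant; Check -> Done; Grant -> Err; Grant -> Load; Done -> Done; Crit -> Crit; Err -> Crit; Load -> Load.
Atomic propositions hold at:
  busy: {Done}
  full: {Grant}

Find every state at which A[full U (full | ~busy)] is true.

{Check, Grant, Crit, Err, Load}

Sat(~busy) = {Check, Grant, Crit, Err, Load}
Sat(full | ~busy) = {Check, Grant, Crit, Err, Load}
A[full U (full | ~busy)]: least fixpoint, start Z0 = Sat((full | ~busy)) = {Check, Grant, Crit, Err, Load}, add states in Sat(full) with every successor in Z. Already a fixed point.
Sat(A[full U (full | ~busy)]) = {Check, Grant, Crit, Err, Load}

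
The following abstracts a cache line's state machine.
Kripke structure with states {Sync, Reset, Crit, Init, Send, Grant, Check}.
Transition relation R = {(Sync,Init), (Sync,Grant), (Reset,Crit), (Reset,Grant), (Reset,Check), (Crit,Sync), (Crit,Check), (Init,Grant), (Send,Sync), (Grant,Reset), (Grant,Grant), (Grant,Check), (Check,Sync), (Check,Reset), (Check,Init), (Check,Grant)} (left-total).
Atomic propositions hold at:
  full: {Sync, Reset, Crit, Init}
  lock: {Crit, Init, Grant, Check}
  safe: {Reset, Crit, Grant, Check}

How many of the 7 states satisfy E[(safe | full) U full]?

6

Sat(safe | full) = {Sync, Reset, Crit, Init, Grant, Check}
E[(safe | full) U full]: least fixpoint, start Z0 = Sat(full) = {Sync, Reset, Crit, Init}, add states in Sat(safe | full) with some successor in Z. Z1 = {Sync, Reset, Crit, Init, Grant, Check}; fixed.
Sat(E[(safe | full) U full]) = {Sync, Reset, Crit, Init, Grant, Check}
|Sat(E[(safe | full) U full])| = |{Sync, Reset, Crit, Init, Grant, Check}| = 6.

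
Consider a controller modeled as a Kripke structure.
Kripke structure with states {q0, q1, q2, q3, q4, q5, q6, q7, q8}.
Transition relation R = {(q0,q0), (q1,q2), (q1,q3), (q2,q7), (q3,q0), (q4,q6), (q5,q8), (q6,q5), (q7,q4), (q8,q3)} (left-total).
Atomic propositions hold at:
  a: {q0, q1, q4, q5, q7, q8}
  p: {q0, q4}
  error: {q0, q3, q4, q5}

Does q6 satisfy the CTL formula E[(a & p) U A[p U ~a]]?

Yes

Sat(a & p) = {q0, q4}
Sat(~a) = {q2, q3, q6}
A[p U ~a]: least fixpoint, start Z0 = Sat(~a) = {q2, q3, q6}, add states in Sat(p) with every successor in Z. Z1 = {q2, q3, q4, q6}; fixed.
Sat(A[p U ~a]) = {q2, q3, q4, q6}
E[(a & p) U A[p U ~a]]: least fixpoint, start Z0 = Sat(A[p U ~a]) = {q2, q3, q4, q6}, add states in Sat(a & p) with some successor in Z. Already a fixed point.
Sat(E[(a & p) U A[p U ~a]]) = {q2, q3, q4, q6}
q6 ∈ Sat(E[(a & p) U A[p U ~a]]) = {q2, q3, q4, q6}, so the formula holds at q6.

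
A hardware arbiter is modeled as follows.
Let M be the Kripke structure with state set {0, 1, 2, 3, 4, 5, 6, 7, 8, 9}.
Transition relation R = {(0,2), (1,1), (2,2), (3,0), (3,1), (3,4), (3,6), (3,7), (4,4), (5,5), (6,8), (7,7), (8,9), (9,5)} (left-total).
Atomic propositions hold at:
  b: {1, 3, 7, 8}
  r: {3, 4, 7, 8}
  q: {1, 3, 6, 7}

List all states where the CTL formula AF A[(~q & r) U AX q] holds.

Sat(~q) = {0, 2, 4, 5, 8, 9}
Sat(~q & r) = {4, 8}
Sat(AX q) = {s : every successor in {1, 3, 6, 7}} = {1, 7}
A[(~q & r) U AX q]: least fixpoint, start Z0 = Sat(AX q) = {1, 7}, add states in Sat(~q & r) with every successor in Z. Already a fixed point.
Sat(A[(~q & r) U AX q]) = {1, 7}
AF A[(~q & r) U AX q]: least fixpoint, start Z0 = {1, 7}, add states with every successor in Z. Already a fixed point.
Sat(AF A[(~q & r) U AX q]) = {1, 7}

{1, 7}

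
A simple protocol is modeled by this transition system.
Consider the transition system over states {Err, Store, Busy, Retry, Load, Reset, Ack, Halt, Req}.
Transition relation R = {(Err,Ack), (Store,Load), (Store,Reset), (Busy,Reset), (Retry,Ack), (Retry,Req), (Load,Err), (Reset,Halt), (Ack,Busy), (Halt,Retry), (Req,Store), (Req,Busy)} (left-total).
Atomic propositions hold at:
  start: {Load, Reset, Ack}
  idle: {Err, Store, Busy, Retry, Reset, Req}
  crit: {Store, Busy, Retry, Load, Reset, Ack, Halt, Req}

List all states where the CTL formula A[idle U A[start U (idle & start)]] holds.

Sat(idle & start) = {Reset}
A[start U (idle & start)]: least fixpoint, start Z0 = Sat((idle & start)) = {Reset}, add states in Sat(start) with every successor in Z. Already a fixed point.
Sat(A[start U (idle & start)]) = {Reset}
A[idle U A[start U (idle & start)]]: least fixpoint, start Z0 = Sat(A[start U (idle & start)]) = {Reset}, add states in Sat(idle) with every successor in Z. Z1 = {Busy, Reset}; fixed.
Sat(A[idle U A[start U (idle & start)]]) = {Busy, Reset}

{Busy, Reset}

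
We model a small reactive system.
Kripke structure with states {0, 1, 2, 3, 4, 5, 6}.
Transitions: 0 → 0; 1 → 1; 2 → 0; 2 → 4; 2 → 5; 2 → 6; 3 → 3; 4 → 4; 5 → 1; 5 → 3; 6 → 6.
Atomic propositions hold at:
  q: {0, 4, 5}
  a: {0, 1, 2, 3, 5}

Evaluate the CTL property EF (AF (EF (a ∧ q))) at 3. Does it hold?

Sat(a ∧ q) = {0, 5}
EF (a ∧ q): least fixpoint, start Z0 = {0, 5}, add states with some successor in Z. Z1 = {0, 2, 5}; fixed.
Sat(EF (a ∧ q)) = {0, 2, 5}
AF (EF (a ∧ q)): least fixpoint, start Z0 = {0, 2, 5}, add states with every successor in Z. Already a fixed point.
Sat(AF (EF (a ∧ q))) = {0, 2, 5}
EF (AF (EF (a ∧ q))): least fixpoint, start Z0 = {0, 2, 5}, add states with some successor in Z. Already a fixed point.
Sat(EF (AF (EF (a ∧ q)))) = {0, 2, 5}
3 ∉ Sat(EF (AF (EF (a ∧ q)))) = {0, 2, 5}, so the formula does not hold at 3.

No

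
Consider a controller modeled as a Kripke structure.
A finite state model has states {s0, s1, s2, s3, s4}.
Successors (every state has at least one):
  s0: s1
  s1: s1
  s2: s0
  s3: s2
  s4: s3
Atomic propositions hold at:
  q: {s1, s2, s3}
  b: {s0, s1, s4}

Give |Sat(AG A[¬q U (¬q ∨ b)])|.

Sat(¬q) = {s0, s4}
Sat(¬q ∨ b) = {s0, s1, s4}
A[¬q U (¬q ∨ b)]: least fixpoint, start Z0 = Sat((¬q ∨ b)) = {s0, s1, s4}, add states in Sat(¬q) with every successor in Z. Already a fixed point.
Sat(A[¬q U (¬q ∨ b)]) = {s0, s1, s4}
AG A[¬q U (¬q ∨ b)]: greatest fixpoint, start Z0 = {s0, s1, s4}, keep only states in Sat with every successor in Z. Z1 = {s0, s1}; fixed.
Sat(AG A[¬q U (¬q ∨ b)]) = {s0, s1}
|Sat(AG A[¬q U (¬q ∨ b)])| = |{s0, s1}| = 2.

2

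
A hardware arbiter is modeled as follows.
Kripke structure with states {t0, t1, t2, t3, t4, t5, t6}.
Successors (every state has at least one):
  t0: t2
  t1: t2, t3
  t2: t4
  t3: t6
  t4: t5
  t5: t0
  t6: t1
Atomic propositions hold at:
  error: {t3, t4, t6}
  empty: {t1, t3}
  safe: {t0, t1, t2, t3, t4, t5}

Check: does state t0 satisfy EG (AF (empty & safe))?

No

Sat(empty & safe) = {t1, t3}
AF (empty & safe): least fixpoint, start Z0 = {t1, t3}, add states with every successor in Z. Z1 = {t1, t3, t6}; fixed.
Sat(AF (empty & safe)) = {t1, t3, t6}
EG (AF (empty & safe)): greatest fixpoint, start Z0 = {t1, t3, t6}, keep only states in Sat with some successor in Z. Already a fixed point.
Sat(EG (AF (empty & safe))) = {t1, t3, t6}
t0 ∉ Sat(EG (AF (empty & safe))) = {t1, t3, t6}, so the formula does not hold at t0.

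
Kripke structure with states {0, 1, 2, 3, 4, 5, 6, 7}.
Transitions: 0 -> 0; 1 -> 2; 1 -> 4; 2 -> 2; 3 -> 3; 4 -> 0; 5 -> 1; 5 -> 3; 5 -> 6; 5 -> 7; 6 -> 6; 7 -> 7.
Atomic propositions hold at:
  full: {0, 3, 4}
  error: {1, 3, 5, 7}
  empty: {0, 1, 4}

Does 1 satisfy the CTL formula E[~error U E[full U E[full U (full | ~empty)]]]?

No

Sat(~error) = {0, 2, 4, 6}
Sat(~empty) = {2, 3, 5, 6, 7}
Sat(full | ~empty) = {0, 2, 3, 4, 5, 6, 7}
E[full U (full | ~empty)]: least fixpoint, start Z0 = Sat((full | ~empty)) = {0, 2, 3, 4, 5, 6, 7}, add states in Sat(full) with some successor in Z. Already a fixed point.
Sat(E[full U (full | ~empty)]) = {0, 2, 3, 4, 5, 6, 7}
E[full U E[full U (full | ~empty)]]: least fixpoint, start Z0 = Sat(E[full U (full | ~empty)]) = {0, 2, 3, 4, 5, 6, 7}, add states in Sat(full) with some successor in Z. Already a fixed point.
Sat(E[full U E[full U (full | ~empty)]]) = {0, 2, 3, 4, 5, 6, 7}
E[~error U E[full U E[full U (full | ~empty)]]]: least fixpoint, start Z0 = Sat(E[full U E[full U (full | ~empty)]]) = {0, 2, 3, 4, 5, 6, 7}, add states in Sat(~error) with some successor in Z. Already a fixed point.
Sat(E[~error U E[full U E[full U (full | ~empty)]]]) = {0, 2, 3, 4, 5, 6, 7}
1 ∉ Sat(E[~error U E[full U E[full U (full | ~empty)]]]) = {0, 2, 3, 4, 5, 6, 7}, so the formula does not hold at 1.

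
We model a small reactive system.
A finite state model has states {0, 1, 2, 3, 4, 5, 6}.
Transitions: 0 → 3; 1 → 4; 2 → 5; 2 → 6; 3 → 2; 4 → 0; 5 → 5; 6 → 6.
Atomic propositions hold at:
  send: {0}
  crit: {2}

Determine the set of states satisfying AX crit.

{3}

Sat(AX crit) = {s : every successor in {2}} = {3}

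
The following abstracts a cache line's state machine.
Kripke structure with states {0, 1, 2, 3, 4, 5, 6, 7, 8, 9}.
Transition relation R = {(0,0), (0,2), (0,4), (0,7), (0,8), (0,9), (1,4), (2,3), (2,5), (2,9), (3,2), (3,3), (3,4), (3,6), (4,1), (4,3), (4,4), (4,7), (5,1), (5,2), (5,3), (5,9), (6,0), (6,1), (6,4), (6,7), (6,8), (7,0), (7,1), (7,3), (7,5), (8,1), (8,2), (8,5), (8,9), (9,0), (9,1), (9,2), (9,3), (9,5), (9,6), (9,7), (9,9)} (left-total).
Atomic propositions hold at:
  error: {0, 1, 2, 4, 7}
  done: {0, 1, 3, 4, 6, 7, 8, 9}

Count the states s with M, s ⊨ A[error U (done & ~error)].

Sat(~error) = {3, 5, 6, 8, 9}
Sat(done & ~error) = {3, 6, 8, 9}
A[error U (done & ~error)]: least fixpoint, start Z0 = Sat((done & ~error)) = {3, 6, 8, 9}, add states in Sat(error) with every successor in Z. Already a fixed point.
Sat(A[error U (done & ~error)]) = {3, 6, 8, 9}
|Sat(A[error U (done & ~error)])| = |{3, 6, 8, 9}| = 4.

4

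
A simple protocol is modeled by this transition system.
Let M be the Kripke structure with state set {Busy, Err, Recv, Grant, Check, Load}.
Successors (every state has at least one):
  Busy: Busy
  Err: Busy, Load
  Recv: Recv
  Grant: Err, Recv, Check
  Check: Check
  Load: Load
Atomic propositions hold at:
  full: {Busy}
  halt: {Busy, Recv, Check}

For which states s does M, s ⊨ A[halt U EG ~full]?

{Err, Recv, Grant, Check, Load}

Sat(~full) = {Err, Recv, Grant, Check, Load}
EG ~full: greatest fixpoint, start Z0 = {Err, Recv, Grant, Check, Load}, keep only states in Sat with some successor in Z. Already a fixed point.
Sat(EG ~full) = {Err, Recv, Grant, Check, Load}
A[halt U EG ~full]: least fixpoint, start Z0 = Sat(EG ~full) = {Err, Recv, Grant, Check, Load}, add states in Sat(halt) with every successor in Z. Already a fixed point.
Sat(A[halt U EG ~full]) = {Err, Recv, Grant, Check, Load}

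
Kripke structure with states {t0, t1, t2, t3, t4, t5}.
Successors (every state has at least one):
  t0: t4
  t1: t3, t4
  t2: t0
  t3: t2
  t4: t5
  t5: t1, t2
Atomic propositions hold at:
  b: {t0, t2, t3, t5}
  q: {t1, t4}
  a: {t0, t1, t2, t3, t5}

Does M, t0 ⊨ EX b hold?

No

Sat(EX b) = {s : some successor in {t0, t2, t3, t5}} = {t1, t2, t3, t4, t5}
t0 ∉ Sat(EX b) = {t1, t2, t3, t4, t5}, so the formula does not hold at t0.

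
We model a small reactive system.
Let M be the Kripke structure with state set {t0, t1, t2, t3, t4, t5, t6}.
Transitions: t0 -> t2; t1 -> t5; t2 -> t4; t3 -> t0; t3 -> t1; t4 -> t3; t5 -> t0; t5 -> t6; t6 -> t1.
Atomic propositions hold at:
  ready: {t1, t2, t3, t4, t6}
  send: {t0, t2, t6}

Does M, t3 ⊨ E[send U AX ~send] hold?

No

Sat(~send) = {t1, t3, t4, t5}
Sat(AX ~send) = {s : every successor in {t1, t3, t4, t5}} = {t1, t2, t4, t6}
E[send U AX ~send]: least fixpoint, start Z0 = Sat(AX ~send) = {t1, t2, t4, t6}, add states in Sat(send) with some successor in Z. Z1 = {t0, t1, t2, t4, t6}; fixed.
Sat(E[send U AX ~send]) = {t0, t1, t2, t4, t6}
t3 ∉ Sat(E[send U AX ~send]) = {t0, t1, t2, t4, t6}, so the formula does not hold at t3.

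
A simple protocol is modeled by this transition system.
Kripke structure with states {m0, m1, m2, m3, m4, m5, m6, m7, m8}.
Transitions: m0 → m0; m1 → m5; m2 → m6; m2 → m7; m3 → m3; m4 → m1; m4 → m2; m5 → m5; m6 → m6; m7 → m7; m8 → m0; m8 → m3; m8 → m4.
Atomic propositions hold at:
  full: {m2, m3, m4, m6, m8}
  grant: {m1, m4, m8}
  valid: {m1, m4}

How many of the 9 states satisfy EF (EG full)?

5

EG full: greatest fixpoint, start Z0 = {m2, m3, m4, m6, m8}, keep only states in Sat with some successor in Z. Already a fixed point.
Sat(EG full) = {m2, m3, m4, m6, m8}
EF (EG full): least fixpoint, start Z0 = {m2, m3, m4, m6, m8}, add states with some successor in Z. Already a fixed point.
Sat(EF (EG full)) = {m2, m3, m4, m6, m8}
|Sat(EF (EG full))| = |{m2, m3, m4, m6, m8}| = 5.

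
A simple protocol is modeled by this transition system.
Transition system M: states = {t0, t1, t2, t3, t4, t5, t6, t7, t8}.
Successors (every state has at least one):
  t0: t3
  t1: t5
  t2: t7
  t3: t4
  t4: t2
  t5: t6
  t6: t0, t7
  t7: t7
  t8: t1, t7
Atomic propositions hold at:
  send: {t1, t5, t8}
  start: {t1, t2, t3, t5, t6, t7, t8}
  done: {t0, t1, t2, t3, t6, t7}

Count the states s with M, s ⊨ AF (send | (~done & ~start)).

Sat(~done) = {t4, t5, t8}
Sat(~start) = {t0, t4}
Sat(~done & ~start) = {t4}
Sat(send | (~done & ~start)) = {t1, t4, t5, t8}
AF (send | (~done & ~start)): least fixpoint, start Z0 = {t1, t4, t5, t8}, add states with every successor in Z. Z1 = {t1, t3, t4, t5, t8}; Z2 = {t0, t1, t3, t4, t5, t8}; fixed.
Sat(AF (send | (~done & ~start))) = {t0, t1, t3, t4, t5, t8}
|Sat(AF (send | (~done & ~start)))| = |{t0, t1, t3, t4, t5, t8}| = 6.

6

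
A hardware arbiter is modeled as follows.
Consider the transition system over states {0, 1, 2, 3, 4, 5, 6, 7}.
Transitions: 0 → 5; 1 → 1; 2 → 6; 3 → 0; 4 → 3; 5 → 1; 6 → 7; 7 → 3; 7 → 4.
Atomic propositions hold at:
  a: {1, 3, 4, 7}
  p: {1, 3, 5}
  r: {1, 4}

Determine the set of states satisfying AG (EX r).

Sat(EX r) = {s : some successor in {1, 4}} = {1, 5, 7}
AG (EX r): greatest fixpoint, start Z0 = {1, 5, 7}, keep only states in Sat with every successor in Z. Z1 = {1, 5}; fixed.
Sat(AG (EX r)) = {1, 5}

{1, 5}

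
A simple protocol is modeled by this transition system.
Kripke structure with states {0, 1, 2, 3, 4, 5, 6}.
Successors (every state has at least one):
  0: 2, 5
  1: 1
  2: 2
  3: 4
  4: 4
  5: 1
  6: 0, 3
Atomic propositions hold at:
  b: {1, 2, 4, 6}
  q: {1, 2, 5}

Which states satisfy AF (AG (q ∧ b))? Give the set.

Sat(q ∧ b) = {1, 2}
AG (q ∧ b): greatest fixpoint, start Z0 = {1, 2}, keep only states in Sat with every successor in Z. Already a fixed point.
Sat(AG (q ∧ b)) = {1, 2}
AF (AG (q ∧ b)): least fixpoint, start Z0 = {1, 2}, add states with every successor in Z. Z1 = {1, 2, 5}; Z2 = {0, 1, 2, 5}; fixed.
Sat(AF (AG (q ∧ b))) = {0, 1, 2, 5}

{0, 1, 2, 5}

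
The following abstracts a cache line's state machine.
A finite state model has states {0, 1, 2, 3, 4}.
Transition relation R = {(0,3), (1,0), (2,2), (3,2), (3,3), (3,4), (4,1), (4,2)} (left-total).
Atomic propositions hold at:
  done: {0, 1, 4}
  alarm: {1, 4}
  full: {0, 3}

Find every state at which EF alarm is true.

{0, 1, 3, 4}

EF alarm: least fixpoint, start Z0 = {1, 4}, add states with some successor in Z. Z1 = {1, 3, 4}; Z2 = {0, 1, 3, 4}; fixed.
Sat(EF alarm) = {0, 1, 3, 4}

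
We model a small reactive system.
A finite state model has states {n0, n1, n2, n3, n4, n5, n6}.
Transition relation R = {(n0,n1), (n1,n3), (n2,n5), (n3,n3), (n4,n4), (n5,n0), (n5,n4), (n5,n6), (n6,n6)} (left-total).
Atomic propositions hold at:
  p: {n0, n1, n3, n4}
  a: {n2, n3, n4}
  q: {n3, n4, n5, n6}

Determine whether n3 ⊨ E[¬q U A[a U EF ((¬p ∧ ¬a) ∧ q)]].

Sat(¬q) = {n0, n1, n2}
Sat(¬p) = {n2, n5, n6}
Sat(¬a) = {n0, n1, n5, n6}
Sat(¬p ∧ ¬a) = {n5, n6}
Sat((¬p ∧ ¬a) ∧ q) = {n5, n6}
EF ((¬p ∧ ¬a) ∧ q): least fixpoint, start Z0 = {n5, n6}, add states with some successor in Z. Z1 = {n2, n5, n6}; fixed.
Sat(EF ((¬p ∧ ¬a) ∧ q)) = {n2, n5, n6}
A[a U EF ((¬p ∧ ¬a) ∧ q)]: least fixpoint, start Z0 = Sat(EF ((¬p ∧ ¬a) ∧ q)) = {n2, n5, n6}, add states in Sat(a) with every successor in Z. Already a fixed point.
Sat(A[a U EF ((¬p ∧ ¬a) ∧ q)]) = {n2, n5, n6}
E[¬q U A[a U EF ((¬p ∧ ¬a) ∧ q)]]: least fixpoint, start Z0 = Sat(A[a U EF ((¬p ∧ ¬a) ∧ q)]) = {n2, n5, n6}, add states in Sat(¬q) with some successor in Z. Already a fixed point.
Sat(E[¬q U A[a U EF ((¬p ∧ ¬a) ∧ q)]]) = {n2, n5, n6}
n3 ∉ Sat(E[¬q U A[a U EF ((¬p ∧ ¬a) ∧ q)]]) = {n2, n5, n6}, so the formula does not hold at n3.

No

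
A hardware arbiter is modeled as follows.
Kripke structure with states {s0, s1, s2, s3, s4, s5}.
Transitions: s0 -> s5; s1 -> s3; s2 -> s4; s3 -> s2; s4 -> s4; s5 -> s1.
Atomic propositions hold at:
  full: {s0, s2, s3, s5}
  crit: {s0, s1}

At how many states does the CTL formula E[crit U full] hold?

E[crit U full]: least fixpoint, start Z0 = Sat(full) = {s0, s2, s3, s5}, add states in Sat(crit) with some successor in Z. Z1 = {s0, s1, s2, s3, s5}; fixed.
Sat(E[crit U full]) = {s0, s1, s2, s3, s5}
|Sat(E[crit U full])| = |{s0, s1, s2, s3, s5}| = 5.

5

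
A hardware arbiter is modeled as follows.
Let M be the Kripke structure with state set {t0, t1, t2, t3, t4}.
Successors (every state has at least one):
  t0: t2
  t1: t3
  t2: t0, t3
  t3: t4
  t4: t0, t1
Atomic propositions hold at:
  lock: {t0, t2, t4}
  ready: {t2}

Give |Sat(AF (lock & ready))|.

Sat(lock & ready) = {t2}
AF (lock & ready): least fixpoint, start Z0 = {t2}, add states with every successor in Z. Z1 = {t0, t2}; fixed.
Sat(AF (lock & ready)) = {t0, t2}
|Sat(AF (lock & ready))| = |{t0, t2}| = 2.

2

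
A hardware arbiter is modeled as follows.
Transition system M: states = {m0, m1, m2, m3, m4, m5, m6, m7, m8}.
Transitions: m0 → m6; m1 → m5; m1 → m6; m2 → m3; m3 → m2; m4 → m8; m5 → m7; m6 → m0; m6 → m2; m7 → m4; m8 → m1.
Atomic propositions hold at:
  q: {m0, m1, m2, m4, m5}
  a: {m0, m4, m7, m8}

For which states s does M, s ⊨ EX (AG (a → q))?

Sat(a → q) = {m0, m1, m2, m3, m4, m5, m6}
AG (a → q): greatest fixpoint, start Z0 = {m0, m1, m2, m3, m4, m5, m6}, keep only states in Sat with every successor in Z. Z1 = {m0, m1, m2, m3, m6}; Z2 = {m0, m2, m3, m6}; fixed.
Sat(AG (a → q)) = {m0, m2, m3, m6}
Sat(EX (AG (a → q))) = {s : some successor in {m0, m2, m3, m6}} = {m0, m1, m2, m3, m6}

{m0, m1, m2, m3, m6}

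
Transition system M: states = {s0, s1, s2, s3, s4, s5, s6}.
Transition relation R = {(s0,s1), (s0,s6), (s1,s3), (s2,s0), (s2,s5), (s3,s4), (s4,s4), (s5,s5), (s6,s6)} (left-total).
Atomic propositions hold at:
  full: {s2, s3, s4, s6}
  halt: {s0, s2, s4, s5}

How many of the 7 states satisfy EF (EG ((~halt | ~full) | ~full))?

Sat(~halt) = {s1, s3, s6}
Sat(~full) = {s0, s1, s5}
Sat(~halt | ~full) = {s0, s1, s3, s5, s6}
Sat((~halt | ~full) | ~full) = {s0, s1, s3, s5, s6}
EG ((~halt | ~full) | ~full): greatest fixpoint, start Z0 = {s0, s1, s3, s5, s6}, keep only states in Sat with some successor in Z. Z1 = {s0, s1, s5, s6}; Z2 = {s0, s5, s6}; fixed.
Sat(EG ((~halt | ~full) | ~full)) = {s0, s5, s6}
EF (EG ((~halt | ~full) | ~full)): least fixpoint, start Z0 = {s0, s5, s6}, add states with some successor in Z. Z1 = {s0, s2, s5, s6}; fixed.
Sat(EF (EG ((~halt | ~full) | ~full))) = {s0, s2, s5, s6}
|Sat(EF (EG ((~halt | ~full) | ~full)))| = |{s0, s2, s5, s6}| = 4.

4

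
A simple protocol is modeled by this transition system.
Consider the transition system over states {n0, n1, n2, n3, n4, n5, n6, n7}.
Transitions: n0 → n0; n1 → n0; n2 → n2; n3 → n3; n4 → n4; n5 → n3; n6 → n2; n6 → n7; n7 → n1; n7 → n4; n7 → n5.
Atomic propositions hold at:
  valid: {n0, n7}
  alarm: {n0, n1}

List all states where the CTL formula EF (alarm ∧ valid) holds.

Sat(alarm ∧ valid) = {n0}
EF (alarm ∧ valid): least fixpoint, start Z0 = {n0}, add states with some successor in Z. Z1 = {n0, n1}; Z2 = {n0, n1, n7}; Z3 = {n0, n1, n6, n7}; fixed.
Sat(EF (alarm ∧ valid)) = {n0, n1, n6, n7}

{n0, n1, n6, n7}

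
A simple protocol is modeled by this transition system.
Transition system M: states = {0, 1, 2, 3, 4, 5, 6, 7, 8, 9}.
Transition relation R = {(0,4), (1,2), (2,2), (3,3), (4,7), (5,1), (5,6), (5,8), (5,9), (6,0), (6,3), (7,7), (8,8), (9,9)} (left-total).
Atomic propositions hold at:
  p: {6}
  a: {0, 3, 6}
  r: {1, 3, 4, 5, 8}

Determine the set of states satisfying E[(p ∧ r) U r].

Sat(p ∧ r) = ∅
E[(p ∧ r) U r]: least fixpoint, start Z0 = Sat(r) = {1, 3, 4, 5, 8}, add states in Sat(p ∧ r) with some successor in Z. Already a fixed point.
Sat(E[(p ∧ r) U r]) = {1, 3, 4, 5, 8}

{1, 3, 4, 5, 8}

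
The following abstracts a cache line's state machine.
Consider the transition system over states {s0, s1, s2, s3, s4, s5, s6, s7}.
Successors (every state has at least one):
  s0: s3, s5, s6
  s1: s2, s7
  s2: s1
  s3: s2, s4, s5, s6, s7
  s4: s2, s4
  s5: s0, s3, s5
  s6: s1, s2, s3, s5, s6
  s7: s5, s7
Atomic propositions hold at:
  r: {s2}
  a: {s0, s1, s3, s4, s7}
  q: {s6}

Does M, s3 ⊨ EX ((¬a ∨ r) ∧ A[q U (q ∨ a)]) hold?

Sat(¬a) = {s2, s5, s6}
Sat(¬a ∨ r) = {s2, s5, s6}
Sat(q ∨ a) = {s0, s1, s3, s4, s6, s7}
A[q U (q ∨ a)]: least fixpoint, start Z0 = Sat((q ∨ a)) = {s0, s1, s3, s4, s6, s7}, add states in Sat(q) with every successor in Z. Already a fixed point.
Sat(A[q U (q ∨ a)]) = {s0, s1, s3, s4, s6, s7}
Sat((¬a ∨ r) ∧ A[q U (q ∨ a)]) = {s6}
Sat(EX ((¬a ∨ r) ∧ A[q U (q ∨ a)])) = {s : some successor in {s6}} = {s0, s3, s6}
s3 ∈ Sat(EX ((¬a ∨ r) ∧ A[q U (q ∨ a)])) = {s0, s3, s6}, so the formula holds at s3.

Yes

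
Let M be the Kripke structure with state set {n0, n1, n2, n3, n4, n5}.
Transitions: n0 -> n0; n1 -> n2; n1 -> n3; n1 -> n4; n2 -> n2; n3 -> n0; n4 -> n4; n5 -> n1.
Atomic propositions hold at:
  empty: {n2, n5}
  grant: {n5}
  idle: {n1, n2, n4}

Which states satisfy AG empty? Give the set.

AG empty: greatest fixpoint, start Z0 = {n2, n5}, keep only states in Sat with every successor in Z. Z1 = {n2}; fixed.
Sat(AG empty) = {n2}

{n2}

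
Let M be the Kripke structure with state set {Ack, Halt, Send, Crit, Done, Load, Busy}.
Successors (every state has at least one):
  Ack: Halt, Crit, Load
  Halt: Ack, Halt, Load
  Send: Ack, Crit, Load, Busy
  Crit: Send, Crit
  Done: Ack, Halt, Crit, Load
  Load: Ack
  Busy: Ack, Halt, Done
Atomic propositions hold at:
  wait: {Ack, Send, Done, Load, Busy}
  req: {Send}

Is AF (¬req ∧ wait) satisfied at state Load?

Yes

Sat(¬req) = {Ack, Halt, Crit, Done, Load, Busy}
Sat(¬req ∧ wait) = {Ack, Done, Load, Busy}
AF (¬req ∧ wait): least fixpoint, start Z0 = {Ack, Done, Load, Busy}, add states with every successor in Z. Already a fixed point.
Sat(AF (¬req ∧ wait)) = {Ack, Done, Load, Busy}
Load ∈ Sat(AF (¬req ∧ wait)) = {Ack, Done, Load, Busy}, so the formula holds at Load.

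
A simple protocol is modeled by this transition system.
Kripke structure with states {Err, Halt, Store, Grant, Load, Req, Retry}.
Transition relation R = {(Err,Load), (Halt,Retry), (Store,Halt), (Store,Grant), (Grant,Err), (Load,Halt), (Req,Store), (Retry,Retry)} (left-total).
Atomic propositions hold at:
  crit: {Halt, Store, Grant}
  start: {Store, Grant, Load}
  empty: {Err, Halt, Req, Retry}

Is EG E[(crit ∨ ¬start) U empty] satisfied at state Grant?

Sat(¬start) = {Err, Halt, Req, Retry}
Sat(crit ∨ ¬start) = {Err, Halt, Store, Grant, Req, Retry}
E[(crit ∨ ¬start) U empty]: least fixpoint, start Z0 = Sat(empty) = {Err, Halt, Req, Retry}, add states in Sat(crit ∨ ¬start) with some successor in Z. Z1 = {Err, Halt, Store, Grant, Req, Retry}; fixed.
Sat(E[(crit ∨ ¬start) U empty]) = {Err, Halt, Store, Grant, Req, Retry}
EG E[(crit ∨ ¬start) U empty]: greatest fixpoint, start Z0 = {Err, Halt, Store, Grant, Req, Retry}, keep only states in Sat with some successor in Z. Z1 = {Halt, Store, Grant, Req, Retry}; Z2 = {Halt, Store, Req, Retry}; fixed.
Sat(EG E[(crit ∨ ¬start) U empty]) = {Halt, Store, Req, Retry}
Grant ∉ Sat(EG E[(crit ∨ ¬start) U empty]) = {Halt, Store, Req, Retry}, so the formula does not hold at Grant.

No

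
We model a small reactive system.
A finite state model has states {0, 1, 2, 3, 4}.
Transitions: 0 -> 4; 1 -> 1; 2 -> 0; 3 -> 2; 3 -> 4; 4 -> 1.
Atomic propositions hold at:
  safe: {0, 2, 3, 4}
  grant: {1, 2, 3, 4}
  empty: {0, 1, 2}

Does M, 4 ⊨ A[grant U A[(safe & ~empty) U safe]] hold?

Yes

Sat(~empty) = {3, 4}
Sat(safe & ~empty) = {3, 4}
A[(safe & ~empty) U safe]: least fixpoint, start Z0 = Sat(safe) = {0, 2, 3, 4}, add states in Sat(safe & ~empty) with every successor in Z. Already a fixed point.
Sat(A[(safe & ~empty) U safe]) = {0, 2, 3, 4}
A[grant U A[(safe & ~empty) U safe]]: least fixpoint, start Z0 = Sat(A[(safe & ~empty) U safe]) = {0, 2, 3, 4}, add states in Sat(grant) with every successor in Z. Already a fixed point.
Sat(A[grant U A[(safe & ~empty) U safe]]) = {0, 2, 3, 4}
4 ∈ Sat(A[grant U A[(safe & ~empty) U safe]]) = {0, 2, 3, 4}, so the formula holds at 4.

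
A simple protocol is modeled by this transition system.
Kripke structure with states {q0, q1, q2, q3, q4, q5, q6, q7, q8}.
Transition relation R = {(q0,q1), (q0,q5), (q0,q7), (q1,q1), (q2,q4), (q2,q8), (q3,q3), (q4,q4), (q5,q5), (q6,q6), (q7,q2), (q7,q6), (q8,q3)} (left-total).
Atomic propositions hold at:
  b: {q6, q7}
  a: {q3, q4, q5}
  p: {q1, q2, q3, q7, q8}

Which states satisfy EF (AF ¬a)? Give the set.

{q0, q1, q2, q6, q7, q8}

Sat(¬a) = {q0, q1, q2, q6, q7, q8}
AF ¬a: least fixpoint, start Z0 = {q0, q1, q2, q6, q7, q8}, add states with every successor in Z. Already a fixed point.
Sat(AF ¬a) = {q0, q1, q2, q6, q7, q8}
EF (AF ¬a): least fixpoint, start Z0 = {q0, q1, q2, q6, q7, q8}, add states with some successor in Z. Already a fixed point.
Sat(EF (AF ¬a)) = {q0, q1, q2, q6, q7, q8}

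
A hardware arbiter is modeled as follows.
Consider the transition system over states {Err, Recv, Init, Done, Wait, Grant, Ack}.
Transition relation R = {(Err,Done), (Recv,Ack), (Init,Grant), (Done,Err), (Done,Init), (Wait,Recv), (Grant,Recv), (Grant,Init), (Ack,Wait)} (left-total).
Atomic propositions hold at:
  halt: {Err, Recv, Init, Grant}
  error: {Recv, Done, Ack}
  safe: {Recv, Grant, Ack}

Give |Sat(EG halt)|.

EG halt: greatest fixpoint, start Z0 = {Err, Recv, Init, Grant}, keep only states in Sat with some successor in Z. Z1 = {Init, Grant}; fixed.
Sat(EG halt) = {Init, Grant}
|Sat(EG halt)| = |{Init, Grant}| = 2.

2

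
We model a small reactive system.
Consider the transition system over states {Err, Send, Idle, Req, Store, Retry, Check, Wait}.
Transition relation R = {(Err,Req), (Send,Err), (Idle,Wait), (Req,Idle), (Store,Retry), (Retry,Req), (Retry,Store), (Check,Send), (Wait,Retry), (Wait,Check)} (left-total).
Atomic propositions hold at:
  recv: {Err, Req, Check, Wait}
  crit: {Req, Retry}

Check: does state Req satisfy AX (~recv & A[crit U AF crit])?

Yes

Sat(~recv) = {Send, Idle, Store, Retry}
AF crit: least fixpoint, start Z0 = {Req, Retry}, add states with every successor in Z. Z1 = {Err, Req, Store, Retry}; Z2 = {Err, Send, Req, Store, Retry}; Z3 = {Err, Send, Req, Store, Retry, Check}; Z4 = {Err, Send, Req, Store, Retry, Check, Wait}; Z5 = {Err, Send, Idle, Req, Store, Retry, Check, Wait}; fixed.
Sat(AF crit) = {Err, Send, Idle, Req, Store, Retry, Check, Wait}
A[crit U AF crit]: least fixpoint, start Z0 = Sat(AF crit) = {Err, Send, Idle, Req, Store, Retry, Check, Wait}, add states in Sat(crit) with every successor in Z. Already a fixed point.
Sat(A[crit U AF crit]) = {Err, Send, Idle, Req, Store, Retry, Check, Wait}
Sat(~recv & A[crit U AF crit]) = {Send, Idle, Store, Retry}
Sat(AX (~recv & A[crit U AF crit])) = {s : every successor in {Send, Idle, Store, Retry}} = {Req, Store, Check}
Req ∈ Sat(AX (~recv & A[crit U AF crit])) = {Req, Store, Check}, so the formula holds at Req.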